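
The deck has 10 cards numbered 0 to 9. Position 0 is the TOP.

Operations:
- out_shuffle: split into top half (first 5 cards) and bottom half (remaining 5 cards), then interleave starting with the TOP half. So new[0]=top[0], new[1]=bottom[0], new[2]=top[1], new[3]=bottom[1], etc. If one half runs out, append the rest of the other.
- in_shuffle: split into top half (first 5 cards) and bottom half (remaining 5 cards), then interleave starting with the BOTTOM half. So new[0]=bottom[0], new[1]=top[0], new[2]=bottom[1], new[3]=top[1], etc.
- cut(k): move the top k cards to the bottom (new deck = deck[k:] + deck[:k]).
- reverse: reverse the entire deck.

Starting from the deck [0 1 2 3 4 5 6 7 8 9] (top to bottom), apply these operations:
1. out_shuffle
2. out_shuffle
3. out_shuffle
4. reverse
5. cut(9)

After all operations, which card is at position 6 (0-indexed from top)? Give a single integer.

After op 1 (out_shuffle): [0 5 1 6 2 7 3 8 4 9]
After op 2 (out_shuffle): [0 7 5 3 1 8 6 4 2 9]
After op 3 (out_shuffle): [0 8 7 6 5 4 3 2 1 9]
After op 4 (reverse): [9 1 2 3 4 5 6 7 8 0]
After op 5 (cut(9)): [0 9 1 2 3 4 5 6 7 8]
Position 6: card 5.

Answer: 5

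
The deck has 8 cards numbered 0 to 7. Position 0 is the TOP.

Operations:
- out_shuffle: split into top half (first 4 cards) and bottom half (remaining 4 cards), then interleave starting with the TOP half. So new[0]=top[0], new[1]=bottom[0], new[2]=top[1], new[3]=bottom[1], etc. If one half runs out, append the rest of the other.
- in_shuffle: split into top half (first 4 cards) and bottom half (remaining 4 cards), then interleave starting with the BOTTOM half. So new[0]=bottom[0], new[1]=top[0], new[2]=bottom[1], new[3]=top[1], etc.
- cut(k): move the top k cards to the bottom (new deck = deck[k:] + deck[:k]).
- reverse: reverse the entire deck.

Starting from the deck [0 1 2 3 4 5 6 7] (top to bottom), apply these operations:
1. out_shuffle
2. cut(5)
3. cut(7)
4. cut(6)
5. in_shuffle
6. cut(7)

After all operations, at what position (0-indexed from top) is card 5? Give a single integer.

Answer: 4

Derivation:
After op 1 (out_shuffle): [0 4 1 5 2 6 3 7]
After op 2 (cut(5)): [6 3 7 0 4 1 5 2]
After op 3 (cut(7)): [2 6 3 7 0 4 1 5]
After op 4 (cut(6)): [1 5 2 6 3 7 0 4]
After op 5 (in_shuffle): [3 1 7 5 0 2 4 6]
After op 6 (cut(7)): [6 3 1 7 5 0 2 4]
Card 5 is at position 4.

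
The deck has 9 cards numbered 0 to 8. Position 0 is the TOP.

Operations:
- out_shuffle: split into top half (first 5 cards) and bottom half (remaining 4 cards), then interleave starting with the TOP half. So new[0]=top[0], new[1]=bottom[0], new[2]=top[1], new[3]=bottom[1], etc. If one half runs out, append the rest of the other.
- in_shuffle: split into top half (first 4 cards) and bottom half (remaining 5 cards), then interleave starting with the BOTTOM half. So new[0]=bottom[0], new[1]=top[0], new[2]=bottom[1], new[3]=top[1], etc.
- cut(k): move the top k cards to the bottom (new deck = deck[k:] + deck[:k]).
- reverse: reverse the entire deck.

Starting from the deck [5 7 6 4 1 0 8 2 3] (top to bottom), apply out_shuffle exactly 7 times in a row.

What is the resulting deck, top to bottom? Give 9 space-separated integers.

Answer: 5 0 7 8 6 2 4 3 1

Derivation:
After op 1 (out_shuffle): [5 0 7 8 6 2 4 3 1]
After op 2 (out_shuffle): [5 2 0 4 7 3 8 1 6]
After op 3 (out_shuffle): [5 3 2 8 0 1 4 6 7]
After op 4 (out_shuffle): [5 1 3 4 2 6 8 7 0]
After op 5 (out_shuffle): [5 6 1 8 3 7 4 0 2]
After op 6 (out_shuffle): [5 7 6 4 1 0 8 2 3]
After op 7 (out_shuffle): [5 0 7 8 6 2 4 3 1]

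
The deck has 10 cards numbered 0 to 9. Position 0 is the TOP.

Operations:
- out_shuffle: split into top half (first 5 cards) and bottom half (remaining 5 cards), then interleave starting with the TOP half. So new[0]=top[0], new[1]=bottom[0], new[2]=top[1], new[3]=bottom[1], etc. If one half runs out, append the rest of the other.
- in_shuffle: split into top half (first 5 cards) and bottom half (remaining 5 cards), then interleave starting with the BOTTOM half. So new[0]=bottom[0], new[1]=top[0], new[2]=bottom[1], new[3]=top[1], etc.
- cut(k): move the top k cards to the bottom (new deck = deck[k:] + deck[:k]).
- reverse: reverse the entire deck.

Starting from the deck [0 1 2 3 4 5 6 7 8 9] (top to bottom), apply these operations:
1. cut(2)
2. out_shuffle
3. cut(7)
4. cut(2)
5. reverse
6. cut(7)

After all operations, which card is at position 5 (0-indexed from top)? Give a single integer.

After op 1 (cut(2)): [2 3 4 5 6 7 8 9 0 1]
After op 2 (out_shuffle): [2 7 3 8 4 9 5 0 6 1]
After op 3 (cut(7)): [0 6 1 2 7 3 8 4 9 5]
After op 4 (cut(2)): [1 2 7 3 8 4 9 5 0 6]
After op 5 (reverse): [6 0 5 9 4 8 3 7 2 1]
After op 6 (cut(7)): [7 2 1 6 0 5 9 4 8 3]
Position 5: card 5.

Answer: 5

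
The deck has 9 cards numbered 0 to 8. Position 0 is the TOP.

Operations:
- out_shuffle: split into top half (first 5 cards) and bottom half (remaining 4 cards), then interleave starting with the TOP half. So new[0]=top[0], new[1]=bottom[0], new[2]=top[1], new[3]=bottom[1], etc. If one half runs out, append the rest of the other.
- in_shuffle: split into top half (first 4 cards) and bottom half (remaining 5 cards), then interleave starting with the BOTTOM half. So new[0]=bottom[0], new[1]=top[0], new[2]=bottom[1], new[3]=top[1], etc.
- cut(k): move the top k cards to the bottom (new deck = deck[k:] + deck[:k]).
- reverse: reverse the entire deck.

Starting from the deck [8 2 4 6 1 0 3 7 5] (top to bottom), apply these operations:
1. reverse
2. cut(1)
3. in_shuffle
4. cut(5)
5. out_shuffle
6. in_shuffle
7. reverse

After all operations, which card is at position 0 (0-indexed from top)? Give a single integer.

Answer: 6

Derivation:
After op 1 (reverse): [5 7 3 0 1 6 4 2 8]
After op 2 (cut(1)): [7 3 0 1 6 4 2 8 5]
After op 3 (in_shuffle): [6 7 4 3 2 0 8 1 5]
After op 4 (cut(5)): [0 8 1 5 6 7 4 3 2]
After op 5 (out_shuffle): [0 7 8 4 1 3 5 2 6]
After op 6 (in_shuffle): [1 0 3 7 5 8 2 4 6]
After op 7 (reverse): [6 4 2 8 5 7 3 0 1]
Position 0: card 6.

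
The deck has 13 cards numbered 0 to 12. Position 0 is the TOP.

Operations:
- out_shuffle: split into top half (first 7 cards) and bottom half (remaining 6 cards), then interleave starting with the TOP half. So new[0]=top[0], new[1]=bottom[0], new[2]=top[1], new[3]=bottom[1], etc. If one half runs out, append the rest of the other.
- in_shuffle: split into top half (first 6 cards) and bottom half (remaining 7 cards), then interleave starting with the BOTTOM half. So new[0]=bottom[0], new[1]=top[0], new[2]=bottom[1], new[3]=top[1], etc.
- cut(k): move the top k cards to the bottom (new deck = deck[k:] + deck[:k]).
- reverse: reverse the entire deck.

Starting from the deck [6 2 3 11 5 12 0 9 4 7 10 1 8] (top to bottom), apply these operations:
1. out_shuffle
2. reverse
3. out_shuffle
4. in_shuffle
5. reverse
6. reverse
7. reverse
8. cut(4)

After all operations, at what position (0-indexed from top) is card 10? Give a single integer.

After op 1 (out_shuffle): [6 9 2 4 3 7 11 10 5 1 12 8 0]
After op 2 (reverse): [0 8 12 1 5 10 11 7 3 4 2 9 6]
After op 3 (out_shuffle): [0 7 8 3 12 4 1 2 5 9 10 6 11]
After op 4 (in_shuffle): [1 0 2 7 5 8 9 3 10 12 6 4 11]
After op 5 (reverse): [11 4 6 12 10 3 9 8 5 7 2 0 1]
After op 6 (reverse): [1 0 2 7 5 8 9 3 10 12 6 4 11]
After op 7 (reverse): [11 4 6 12 10 3 9 8 5 7 2 0 1]
After op 8 (cut(4)): [10 3 9 8 5 7 2 0 1 11 4 6 12]
Card 10 is at position 0.

Answer: 0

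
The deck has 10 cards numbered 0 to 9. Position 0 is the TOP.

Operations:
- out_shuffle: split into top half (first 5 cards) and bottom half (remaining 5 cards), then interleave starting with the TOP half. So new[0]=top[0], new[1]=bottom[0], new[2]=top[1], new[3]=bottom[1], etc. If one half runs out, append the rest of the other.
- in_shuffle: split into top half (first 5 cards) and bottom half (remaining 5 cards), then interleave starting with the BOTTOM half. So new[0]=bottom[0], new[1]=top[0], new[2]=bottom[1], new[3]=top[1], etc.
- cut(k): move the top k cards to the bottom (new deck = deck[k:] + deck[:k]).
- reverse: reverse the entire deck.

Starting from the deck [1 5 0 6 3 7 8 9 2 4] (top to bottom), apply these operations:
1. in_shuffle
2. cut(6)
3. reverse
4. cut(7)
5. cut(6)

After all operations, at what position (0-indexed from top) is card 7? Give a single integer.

After op 1 (in_shuffle): [7 1 8 5 9 0 2 6 4 3]
After op 2 (cut(6)): [2 6 4 3 7 1 8 5 9 0]
After op 3 (reverse): [0 9 5 8 1 7 3 4 6 2]
After op 4 (cut(7)): [4 6 2 0 9 5 8 1 7 3]
After op 5 (cut(6)): [8 1 7 3 4 6 2 0 9 5]
Card 7 is at position 2.

Answer: 2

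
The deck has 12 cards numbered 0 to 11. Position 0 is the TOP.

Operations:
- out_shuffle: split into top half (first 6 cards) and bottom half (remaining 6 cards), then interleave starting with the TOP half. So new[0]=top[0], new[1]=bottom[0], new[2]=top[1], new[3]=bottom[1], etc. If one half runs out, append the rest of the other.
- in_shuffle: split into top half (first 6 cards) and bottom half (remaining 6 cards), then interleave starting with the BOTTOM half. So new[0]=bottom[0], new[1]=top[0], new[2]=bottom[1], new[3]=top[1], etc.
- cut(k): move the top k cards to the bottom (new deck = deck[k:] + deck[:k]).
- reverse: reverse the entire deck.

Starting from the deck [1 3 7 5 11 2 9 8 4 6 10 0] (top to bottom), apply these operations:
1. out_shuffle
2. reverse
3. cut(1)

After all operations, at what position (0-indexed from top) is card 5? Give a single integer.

Answer: 4

Derivation:
After op 1 (out_shuffle): [1 9 3 8 7 4 5 6 11 10 2 0]
After op 2 (reverse): [0 2 10 11 6 5 4 7 8 3 9 1]
After op 3 (cut(1)): [2 10 11 6 5 4 7 8 3 9 1 0]
Card 5 is at position 4.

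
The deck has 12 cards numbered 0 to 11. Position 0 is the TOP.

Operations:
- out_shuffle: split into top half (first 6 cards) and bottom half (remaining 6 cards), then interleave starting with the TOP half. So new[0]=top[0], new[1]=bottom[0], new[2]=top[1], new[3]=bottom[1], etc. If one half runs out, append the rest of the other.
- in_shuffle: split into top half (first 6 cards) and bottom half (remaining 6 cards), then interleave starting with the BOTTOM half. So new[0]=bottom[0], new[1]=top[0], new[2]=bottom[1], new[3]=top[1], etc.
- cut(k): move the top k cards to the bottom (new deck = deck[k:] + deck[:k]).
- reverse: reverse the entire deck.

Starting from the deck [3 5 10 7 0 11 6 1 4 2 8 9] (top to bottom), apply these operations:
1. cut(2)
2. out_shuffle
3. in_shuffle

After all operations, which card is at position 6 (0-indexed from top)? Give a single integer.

After op 1 (cut(2)): [10 7 0 11 6 1 4 2 8 9 3 5]
After op 2 (out_shuffle): [10 4 7 2 0 8 11 9 6 3 1 5]
After op 3 (in_shuffle): [11 10 9 4 6 7 3 2 1 0 5 8]
Position 6: card 3.

Answer: 3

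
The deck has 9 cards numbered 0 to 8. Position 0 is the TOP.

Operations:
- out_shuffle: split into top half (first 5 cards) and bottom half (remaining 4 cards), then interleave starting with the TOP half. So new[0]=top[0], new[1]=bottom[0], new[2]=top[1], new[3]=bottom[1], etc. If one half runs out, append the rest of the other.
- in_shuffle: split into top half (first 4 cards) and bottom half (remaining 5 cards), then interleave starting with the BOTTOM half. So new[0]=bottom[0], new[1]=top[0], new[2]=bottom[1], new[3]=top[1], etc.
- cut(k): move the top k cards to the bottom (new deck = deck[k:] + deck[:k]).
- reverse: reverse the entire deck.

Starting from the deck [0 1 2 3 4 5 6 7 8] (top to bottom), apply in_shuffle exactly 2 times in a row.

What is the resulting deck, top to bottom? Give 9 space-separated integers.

After op 1 (in_shuffle): [4 0 5 1 6 2 7 3 8]
After op 2 (in_shuffle): [6 4 2 0 7 5 3 1 8]

Answer: 6 4 2 0 7 5 3 1 8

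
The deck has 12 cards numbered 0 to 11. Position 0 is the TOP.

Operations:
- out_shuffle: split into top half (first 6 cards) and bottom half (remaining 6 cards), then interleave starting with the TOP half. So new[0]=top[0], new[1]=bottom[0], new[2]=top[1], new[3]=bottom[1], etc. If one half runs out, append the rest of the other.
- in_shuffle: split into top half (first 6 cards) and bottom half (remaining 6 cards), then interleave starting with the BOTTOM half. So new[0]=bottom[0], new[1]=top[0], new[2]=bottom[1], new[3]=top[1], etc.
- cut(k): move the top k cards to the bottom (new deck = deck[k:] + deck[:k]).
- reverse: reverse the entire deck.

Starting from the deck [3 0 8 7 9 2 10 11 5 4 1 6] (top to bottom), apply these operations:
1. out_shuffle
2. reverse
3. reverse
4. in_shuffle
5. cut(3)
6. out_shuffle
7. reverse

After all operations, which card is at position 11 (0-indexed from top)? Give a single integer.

Answer: 10

Derivation:
After op 1 (out_shuffle): [3 10 0 11 8 5 7 4 9 1 2 6]
After op 2 (reverse): [6 2 1 9 4 7 5 8 11 0 10 3]
After op 3 (reverse): [3 10 0 11 8 5 7 4 9 1 2 6]
After op 4 (in_shuffle): [7 3 4 10 9 0 1 11 2 8 6 5]
After op 5 (cut(3)): [10 9 0 1 11 2 8 6 5 7 3 4]
After op 6 (out_shuffle): [10 8 9 6 0 5 1 7 11 3 2 4]
After op 7 (reverse): [4 2 3 11 7 1 5 0 6 9 8 10]
Position 11: card 10.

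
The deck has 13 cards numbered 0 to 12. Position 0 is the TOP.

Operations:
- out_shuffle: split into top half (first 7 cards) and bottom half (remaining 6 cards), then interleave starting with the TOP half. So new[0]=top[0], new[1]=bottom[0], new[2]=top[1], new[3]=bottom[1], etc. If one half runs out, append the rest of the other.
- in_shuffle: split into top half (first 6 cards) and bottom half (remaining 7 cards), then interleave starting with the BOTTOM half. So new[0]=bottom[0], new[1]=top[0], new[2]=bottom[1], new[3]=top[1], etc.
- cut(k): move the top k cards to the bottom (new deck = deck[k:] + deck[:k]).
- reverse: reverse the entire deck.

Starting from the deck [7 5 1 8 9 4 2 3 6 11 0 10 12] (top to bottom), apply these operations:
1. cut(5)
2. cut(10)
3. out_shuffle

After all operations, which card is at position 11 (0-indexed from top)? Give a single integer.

After op 1 (cut(5)): [4 2 3 6 11 0 10 12 7 5 1 8 9]
After op 2 (cut(10)): [1 8 9 4 2 3 6 11 0 10 12 7 5]
After op 3 (out_shuffle): [1 11 8 0 9 10 4 12 2 7 3 5 6]
Position 11: card 5.

Answer: 5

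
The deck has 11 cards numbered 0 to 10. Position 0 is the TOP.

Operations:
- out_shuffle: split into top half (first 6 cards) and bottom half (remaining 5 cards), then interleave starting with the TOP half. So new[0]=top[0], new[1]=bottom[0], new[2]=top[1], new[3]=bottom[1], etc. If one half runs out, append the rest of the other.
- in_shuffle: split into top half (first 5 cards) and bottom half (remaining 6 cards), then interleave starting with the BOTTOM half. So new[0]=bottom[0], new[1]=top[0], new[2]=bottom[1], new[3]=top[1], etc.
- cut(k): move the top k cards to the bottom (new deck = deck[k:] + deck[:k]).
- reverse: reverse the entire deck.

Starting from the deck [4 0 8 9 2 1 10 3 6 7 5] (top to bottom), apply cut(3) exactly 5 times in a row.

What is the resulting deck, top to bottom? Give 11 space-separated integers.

After op 1 (cut(3)): [9 2 1 10 3 6 7 5 4 0 8]
After op 2 (cut(3)): [10 3 6 7 5 4 0 8 9 2 1]
After op 3 (cut(3)): [7 5 4 0 8 9 2 1 10 3 6]
After op 4 (cut(3)): [0 8 9 2 1 10 3 6 7 5 4]
After op 5 (cut(3)): [2 1 10 3 6 7 5 4 0 8 9]

Answer: 2 1 10 3 6 7 5 4 0 8 9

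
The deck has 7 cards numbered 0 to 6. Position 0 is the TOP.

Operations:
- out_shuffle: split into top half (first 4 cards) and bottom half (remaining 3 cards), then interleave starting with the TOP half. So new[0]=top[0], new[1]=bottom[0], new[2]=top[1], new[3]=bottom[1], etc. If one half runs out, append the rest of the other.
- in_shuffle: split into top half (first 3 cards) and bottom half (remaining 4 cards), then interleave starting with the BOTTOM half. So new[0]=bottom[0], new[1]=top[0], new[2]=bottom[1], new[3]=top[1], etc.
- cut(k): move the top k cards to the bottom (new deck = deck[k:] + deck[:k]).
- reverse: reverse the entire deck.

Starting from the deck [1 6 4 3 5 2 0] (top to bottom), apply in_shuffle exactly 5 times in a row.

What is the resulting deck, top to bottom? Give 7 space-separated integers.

Answer: 6 3 2 1 4 5 0

Derivation:
After op 1 (in_shuffle): [3 1 5 6 2 4 0]
After op 2 (in_shuffle): [6 3 2 1 4 5 0]
After op 3 (in_shuffle): [1 6 4 3 5 2 0]
After op 4 (in_shuffle): [3 1 5 6 2 4 0]
After op 5 (in_shuffle): [6 3 2 1 4 5 0]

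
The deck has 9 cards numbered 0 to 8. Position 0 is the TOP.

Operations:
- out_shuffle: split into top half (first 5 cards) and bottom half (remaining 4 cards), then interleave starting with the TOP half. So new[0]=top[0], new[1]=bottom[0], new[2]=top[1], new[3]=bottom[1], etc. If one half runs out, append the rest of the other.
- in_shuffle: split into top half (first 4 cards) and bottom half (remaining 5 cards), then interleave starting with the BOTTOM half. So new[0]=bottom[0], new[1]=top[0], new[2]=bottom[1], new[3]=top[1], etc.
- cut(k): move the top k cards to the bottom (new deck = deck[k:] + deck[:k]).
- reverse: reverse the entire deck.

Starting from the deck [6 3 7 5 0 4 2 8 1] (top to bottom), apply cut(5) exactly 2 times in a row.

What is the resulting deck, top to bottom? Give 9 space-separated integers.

After op 1 (cut(5)): [4 2 8 1 6 3 7 5 0]
After op 2 (cut(5)): [3 7 5 0 4 2 8 1 6]

Answer: 3 7 5 0 4 2 8 1 6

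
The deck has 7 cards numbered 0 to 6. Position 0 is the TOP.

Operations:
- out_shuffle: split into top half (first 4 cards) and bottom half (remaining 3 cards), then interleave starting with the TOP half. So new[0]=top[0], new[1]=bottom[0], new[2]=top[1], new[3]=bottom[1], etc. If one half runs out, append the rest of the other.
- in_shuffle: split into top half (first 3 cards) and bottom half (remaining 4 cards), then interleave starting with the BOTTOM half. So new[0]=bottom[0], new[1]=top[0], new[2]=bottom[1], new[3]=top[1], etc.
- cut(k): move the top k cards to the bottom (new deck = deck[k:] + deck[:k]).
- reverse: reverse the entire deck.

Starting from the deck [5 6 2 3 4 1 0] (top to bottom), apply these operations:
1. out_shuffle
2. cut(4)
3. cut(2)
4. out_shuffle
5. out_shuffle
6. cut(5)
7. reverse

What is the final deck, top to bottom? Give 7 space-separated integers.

Answer: 5 0 1 4 3 2 6

Derivation:
After op 1 (out_shuffle): [5 4 6 1 2 0 3]
After op 2 (cut(4)): [2 0 3 5 4 6 1]
After op 3 (cut(2)): [3 5 4 6 1 2 0]
After op 4 (out_shuffle): [3 1 5 2 4 0 6]
After op 5 (out_shuffle): [3 4 1 0 5 6 2]
After op 6 (cut(5)): [6 2 3 4 1 0 5]
After op 7 (reverse): [5 0 1 4 3 2 6]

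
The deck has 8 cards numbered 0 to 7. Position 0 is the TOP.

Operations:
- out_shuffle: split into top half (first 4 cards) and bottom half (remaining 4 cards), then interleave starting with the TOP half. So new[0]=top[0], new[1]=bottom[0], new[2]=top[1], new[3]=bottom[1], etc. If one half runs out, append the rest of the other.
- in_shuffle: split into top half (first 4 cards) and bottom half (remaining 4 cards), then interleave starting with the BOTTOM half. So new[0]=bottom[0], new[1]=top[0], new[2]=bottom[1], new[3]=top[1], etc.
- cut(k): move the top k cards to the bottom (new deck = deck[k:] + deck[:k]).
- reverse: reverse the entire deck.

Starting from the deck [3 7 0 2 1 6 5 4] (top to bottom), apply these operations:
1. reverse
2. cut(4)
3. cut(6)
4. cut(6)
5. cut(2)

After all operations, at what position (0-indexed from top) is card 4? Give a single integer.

After op 1 (reverse): [4 5 6 1 2 0 7 3]
After op 2 (cut(4)): [2 0 7 3 4 5 6 1]
After op 3 (cut(6)): [6 1 2 0 7 3 4 5]
After op 4 (cut(6)): [4 5 6 1 2 0 7 3]
After op 5 (cut(2)): [6 1 2 0 7 3 4 5]
Card 4 is at position 6.

Answer: 6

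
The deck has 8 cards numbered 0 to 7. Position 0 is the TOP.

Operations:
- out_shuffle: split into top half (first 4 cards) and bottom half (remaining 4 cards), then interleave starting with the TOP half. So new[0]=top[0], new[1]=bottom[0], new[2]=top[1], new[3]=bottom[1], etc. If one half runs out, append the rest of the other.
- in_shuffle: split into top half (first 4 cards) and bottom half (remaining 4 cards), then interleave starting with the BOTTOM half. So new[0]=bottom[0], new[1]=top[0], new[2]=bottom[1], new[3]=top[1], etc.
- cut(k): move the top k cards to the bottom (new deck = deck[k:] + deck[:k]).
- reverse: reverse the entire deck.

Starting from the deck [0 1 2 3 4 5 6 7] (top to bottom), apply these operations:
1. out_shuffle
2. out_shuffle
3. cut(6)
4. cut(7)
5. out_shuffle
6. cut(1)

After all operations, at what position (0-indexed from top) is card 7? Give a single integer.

After op 1 (out_shuffle): [0 4 1 5 2 6 3 7]
After op 2 (out_shuffle): [0 2 4 6 1 3 5 7]
After op 3 (cut(6)): [5 7 0 2 4 6 1 3]
After op 4 (cut(7)): [3 5 7 0 2 4 6 1]
After op 5 (out_shuffle): [3 2 5 4 7 6 0 1]
After op 6 (cut(1)): [2 5 4 7 6 0 1 3]
Card 7 is at position 3.

Answer: 3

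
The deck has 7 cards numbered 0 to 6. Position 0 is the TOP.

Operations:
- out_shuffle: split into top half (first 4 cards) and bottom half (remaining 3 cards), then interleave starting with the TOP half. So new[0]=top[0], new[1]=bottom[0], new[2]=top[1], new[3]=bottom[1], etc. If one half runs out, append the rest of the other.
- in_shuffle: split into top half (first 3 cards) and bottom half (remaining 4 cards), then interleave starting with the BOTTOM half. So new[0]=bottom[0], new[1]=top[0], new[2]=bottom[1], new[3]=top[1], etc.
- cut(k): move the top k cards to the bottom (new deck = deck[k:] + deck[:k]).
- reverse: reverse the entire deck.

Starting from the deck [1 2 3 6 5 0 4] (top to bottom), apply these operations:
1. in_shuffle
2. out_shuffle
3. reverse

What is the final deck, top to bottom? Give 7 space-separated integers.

Answer: 2 4 5 3 1 0 6

Derivation:
After op 1 (in_shuffle): [6 1 5 2 0 3 4]
After op 2 (out_shuffle): [6 0 1 3 5 4 2]
After op 3 (reverse): [2 4 5 3 1 0 6]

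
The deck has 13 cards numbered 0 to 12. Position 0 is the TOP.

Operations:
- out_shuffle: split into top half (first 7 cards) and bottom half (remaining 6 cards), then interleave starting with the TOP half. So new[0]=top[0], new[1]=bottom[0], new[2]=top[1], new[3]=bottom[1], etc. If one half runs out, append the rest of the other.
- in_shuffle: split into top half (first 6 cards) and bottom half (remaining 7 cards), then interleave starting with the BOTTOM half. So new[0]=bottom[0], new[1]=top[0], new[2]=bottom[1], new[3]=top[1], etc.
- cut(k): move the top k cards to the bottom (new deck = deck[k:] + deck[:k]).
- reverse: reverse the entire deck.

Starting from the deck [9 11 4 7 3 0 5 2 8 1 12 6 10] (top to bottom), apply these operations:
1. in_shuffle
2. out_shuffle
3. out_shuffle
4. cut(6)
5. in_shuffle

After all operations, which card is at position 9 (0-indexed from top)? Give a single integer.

Answer: 3

Derivation:
After op 1 (in_shuffle): [5 9 2 11 8 4 1 7 12 3 6 0 10]
After op 2 (out_shuffle): [5 7 9 12 2 3 11 6 8 0 4 10 1]
After op 3 (out_shuffle): [5 6 7 8 9 0 12 4 2 10 3 1 11]
After op 4 (cut(6)): [12 4 2 10 3 1 11 5 6 7 8 9 0]
After op 5 (in_shuffle): [11 12 5 4 6 2 7 10 8 3 9 1 0]
Position 9: card 3.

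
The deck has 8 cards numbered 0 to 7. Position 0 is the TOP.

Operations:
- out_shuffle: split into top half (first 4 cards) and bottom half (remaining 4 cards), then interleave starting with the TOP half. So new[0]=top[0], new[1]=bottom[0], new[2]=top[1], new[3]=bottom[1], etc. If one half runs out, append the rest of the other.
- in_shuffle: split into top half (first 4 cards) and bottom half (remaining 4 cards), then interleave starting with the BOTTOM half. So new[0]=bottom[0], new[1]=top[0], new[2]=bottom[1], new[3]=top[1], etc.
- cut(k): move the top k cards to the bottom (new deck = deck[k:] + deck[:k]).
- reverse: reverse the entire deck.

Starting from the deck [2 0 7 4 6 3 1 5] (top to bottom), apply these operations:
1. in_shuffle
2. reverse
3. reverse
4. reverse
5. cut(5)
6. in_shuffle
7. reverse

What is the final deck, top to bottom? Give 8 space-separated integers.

Answer: 4 0 6 1 2 7 3 5

Derivation:
After op 1 (in_shuffle): [6 2 3 0 1 7 5 4]
After op 2 (reverse): [4 5 7 1 0 3 2 6]
After op 3 (reverse): [6 2 3 0 1 7 5 4]
After op 4 (reverse): [4 5 7 1 0 3 2 6]
After op 5 (cut(5)): [3 2 6 4 5 7 1 0]
After op 6 (in_shuffle): [5 3 7 2 1 6 0 4]
After op 7 (reverse): [4 0 6 1 2 7 3 5]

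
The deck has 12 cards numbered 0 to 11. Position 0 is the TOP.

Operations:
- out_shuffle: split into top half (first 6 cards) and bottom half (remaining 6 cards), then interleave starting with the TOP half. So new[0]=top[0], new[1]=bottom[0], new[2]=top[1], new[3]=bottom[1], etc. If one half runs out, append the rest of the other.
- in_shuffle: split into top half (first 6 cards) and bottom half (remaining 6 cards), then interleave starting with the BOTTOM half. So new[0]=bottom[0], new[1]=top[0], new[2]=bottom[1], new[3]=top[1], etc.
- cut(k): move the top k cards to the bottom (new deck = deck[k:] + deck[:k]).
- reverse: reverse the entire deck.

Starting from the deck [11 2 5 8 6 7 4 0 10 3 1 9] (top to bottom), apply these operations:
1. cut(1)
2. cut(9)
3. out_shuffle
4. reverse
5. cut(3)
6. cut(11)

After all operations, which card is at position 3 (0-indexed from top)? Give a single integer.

After op 1 (cut(1)): [2 5 8 6 7 4 0 10 3 1 9 11]
After op 2 (cut(9)): [1 9 11 2 5 8 6 7 4 0 10 3]
After op 3 (out_shuffle): [1 6 9 7 11 4 2 0 5 10 8 3]
After op 4 (reverse): [3 8 10 5 0 2 4 11 7 9 6 1]
After op 5 (cut(3)): [5 0 2 4 11 7 9 6 1 3 8 10]
After op 6 (cut(11)): [10 5 0 2 4 11 7 9 6 1 3 8]
Position 3: card 2.

Answer: 2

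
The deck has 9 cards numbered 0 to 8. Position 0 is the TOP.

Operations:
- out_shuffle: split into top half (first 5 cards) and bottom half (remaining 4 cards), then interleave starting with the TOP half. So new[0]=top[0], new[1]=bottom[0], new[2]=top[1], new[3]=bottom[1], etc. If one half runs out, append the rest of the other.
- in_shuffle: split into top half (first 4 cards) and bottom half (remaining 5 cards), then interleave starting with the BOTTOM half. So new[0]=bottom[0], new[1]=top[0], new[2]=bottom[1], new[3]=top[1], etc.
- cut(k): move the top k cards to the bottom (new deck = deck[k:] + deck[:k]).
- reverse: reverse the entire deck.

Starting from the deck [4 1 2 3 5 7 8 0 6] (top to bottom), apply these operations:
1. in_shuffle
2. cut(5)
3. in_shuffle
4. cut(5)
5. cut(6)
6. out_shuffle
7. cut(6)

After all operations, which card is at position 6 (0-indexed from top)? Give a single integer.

Answer: 8

Derivation:
After op 1 (in_shuffle): [5 4 7 1 8 2 0 3 6]
After op 2 (cut(5)): [2 0 3 6 5 4 7 1 8]
After op 3 (in_shuffle): [5 2 4 0 7 3 1 6 8]
After op 4 (cut(5)): [3 1 6 8 5 2 4 0 7]
After op 5 (cut(6)): [4 0 7 3 1 6 8 5 2]
After op 6 (out_shuffle): [4 6 0 8 7 5 3 2 1]
After op 7 (cut(6)): [3 2 1 4 6 0 8 7 5]
Position 6: card 8.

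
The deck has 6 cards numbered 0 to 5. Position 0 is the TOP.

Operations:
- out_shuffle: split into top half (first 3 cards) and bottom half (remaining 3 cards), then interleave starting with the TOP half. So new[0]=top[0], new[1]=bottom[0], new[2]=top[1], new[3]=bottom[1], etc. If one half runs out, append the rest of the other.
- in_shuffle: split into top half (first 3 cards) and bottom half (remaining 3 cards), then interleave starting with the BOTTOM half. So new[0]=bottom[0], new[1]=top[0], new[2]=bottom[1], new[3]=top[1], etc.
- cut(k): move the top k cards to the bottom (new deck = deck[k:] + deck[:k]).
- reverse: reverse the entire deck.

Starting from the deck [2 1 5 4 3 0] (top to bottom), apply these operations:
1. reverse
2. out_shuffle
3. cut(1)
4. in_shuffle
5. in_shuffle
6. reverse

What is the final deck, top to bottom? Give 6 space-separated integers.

After op 1 (reverse): [0 3 4 5 1 2]
After op 2 (out_shuffle): [0 5 3 1 4 2]
After op 3 (cut(1)): [5 3 1 4 2 0]
After op 4 (in_shuffle): [4 5 2 3 0 1]
After op 5 (in_shuffle): [3 4 0 5 1 2]
After op 6 (reverse): [2 1 5 0 4 3]

Answer: 2 1 5 0 4 3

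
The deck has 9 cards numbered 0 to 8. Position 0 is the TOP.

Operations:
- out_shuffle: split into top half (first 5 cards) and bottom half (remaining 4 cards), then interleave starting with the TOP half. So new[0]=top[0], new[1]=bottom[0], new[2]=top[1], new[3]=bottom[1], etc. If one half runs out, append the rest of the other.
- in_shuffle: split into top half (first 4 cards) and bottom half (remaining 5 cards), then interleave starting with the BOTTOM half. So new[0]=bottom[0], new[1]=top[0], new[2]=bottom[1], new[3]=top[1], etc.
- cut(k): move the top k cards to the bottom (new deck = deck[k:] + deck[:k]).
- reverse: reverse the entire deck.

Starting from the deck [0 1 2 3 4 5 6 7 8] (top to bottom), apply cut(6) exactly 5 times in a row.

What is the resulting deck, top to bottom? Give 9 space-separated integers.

Answer: 3 4 5 6 7 8 0 1 2

Derivation:
After op 1 (cut(6)): [6 7 8 0 1 2 3 4 5]
After op 2 (cut(6)): [3 4 5 6 7 8 0 1 2]
After op 3 (cut(6)): [0 1 2 3 4 5 6 7 8]
After op 4 (cut(6)): [6 7 8 0 1 2 3 4 5]
After op 5 (cut(6)): [3 4 5 6 7 8 0 1 2]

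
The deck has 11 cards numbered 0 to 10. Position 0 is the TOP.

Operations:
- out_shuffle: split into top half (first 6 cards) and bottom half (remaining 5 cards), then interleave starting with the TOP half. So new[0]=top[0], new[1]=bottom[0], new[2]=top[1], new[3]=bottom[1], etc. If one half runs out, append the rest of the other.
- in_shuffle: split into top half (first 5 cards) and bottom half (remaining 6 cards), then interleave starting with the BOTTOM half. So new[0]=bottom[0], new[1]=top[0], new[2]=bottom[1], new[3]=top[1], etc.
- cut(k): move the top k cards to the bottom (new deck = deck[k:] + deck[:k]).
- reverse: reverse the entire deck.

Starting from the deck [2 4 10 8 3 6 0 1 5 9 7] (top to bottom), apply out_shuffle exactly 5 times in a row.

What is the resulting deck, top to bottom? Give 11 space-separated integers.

After op 1 (out_shuffle): [2 0 4 1 10 5 8 9 3 7 6]
After op 2 (out_shuffle): [2 8 0 9 4 3 1 7 10 6 5]
After op 3 (out_shuffle): [2 1 8 7 0 10 9 6 4 5 3]
After op 4 (out_shuffle): [2 9 1 6 8 4 7 5 0 3 10]
After op 5 (out_shuffle): [2 7 9 5 1 0 6 3 8 10 4]

Answer: 2 7 9 5 1 0 6 3 8 10 4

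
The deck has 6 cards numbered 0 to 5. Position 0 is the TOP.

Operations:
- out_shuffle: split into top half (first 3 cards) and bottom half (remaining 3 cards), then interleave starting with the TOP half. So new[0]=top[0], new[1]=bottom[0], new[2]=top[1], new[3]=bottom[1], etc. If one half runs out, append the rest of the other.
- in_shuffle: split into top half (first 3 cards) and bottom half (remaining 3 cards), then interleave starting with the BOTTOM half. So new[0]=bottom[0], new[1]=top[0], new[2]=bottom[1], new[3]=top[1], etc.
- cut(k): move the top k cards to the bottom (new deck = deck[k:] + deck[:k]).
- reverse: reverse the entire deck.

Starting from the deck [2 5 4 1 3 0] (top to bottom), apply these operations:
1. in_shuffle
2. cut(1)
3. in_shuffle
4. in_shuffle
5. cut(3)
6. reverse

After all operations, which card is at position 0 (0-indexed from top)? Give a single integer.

Answer: 1

Derivation:
After op 1 (in_shuffle): [1 2 3 5 0 4]
After op 2 (cut(1)): [2 3 5 0 4 1]
After op 3 (in_shuffle): [0 2 4 3 1 5]
After op 4 (in_shuffle): [3 0 1 2 5 4]
After op 5 (cut(3)): [2 5 4 3 0 1]
After op 6 (reverse): [1 0 3 4 5 2]
Position 0: card 1.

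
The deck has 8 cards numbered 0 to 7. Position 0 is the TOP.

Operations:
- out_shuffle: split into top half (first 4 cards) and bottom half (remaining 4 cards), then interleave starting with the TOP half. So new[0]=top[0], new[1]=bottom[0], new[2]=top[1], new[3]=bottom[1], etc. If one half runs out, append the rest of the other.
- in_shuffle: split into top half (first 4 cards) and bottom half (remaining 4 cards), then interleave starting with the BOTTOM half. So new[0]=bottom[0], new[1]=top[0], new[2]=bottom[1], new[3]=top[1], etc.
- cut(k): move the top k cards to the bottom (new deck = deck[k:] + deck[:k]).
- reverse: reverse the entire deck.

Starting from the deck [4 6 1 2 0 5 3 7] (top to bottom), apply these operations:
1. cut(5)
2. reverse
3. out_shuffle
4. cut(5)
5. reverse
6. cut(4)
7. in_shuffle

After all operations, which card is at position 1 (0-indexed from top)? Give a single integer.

Answer: 0

Derivation:
After op 1 (cut(5)): [5 3 7 4 6 1 2 0]
After op 2 (reverse): [0 2 1 6 4 7 3 5]
After op 3 (out_shuffle): [0 4 2 7 1 3 6 5]
After op 4 (cut(5)): [3 6 5 0 4 2 7 1]
After op 5 (reverse): [1 7 2 4 0 5 6 3]
After op 6 (cut(4)): [0 5 6 3 1 7 2 4]
After op 7 (in_shuffle): [1 0 7 5 2 6 4 3]
Position 1: card 0.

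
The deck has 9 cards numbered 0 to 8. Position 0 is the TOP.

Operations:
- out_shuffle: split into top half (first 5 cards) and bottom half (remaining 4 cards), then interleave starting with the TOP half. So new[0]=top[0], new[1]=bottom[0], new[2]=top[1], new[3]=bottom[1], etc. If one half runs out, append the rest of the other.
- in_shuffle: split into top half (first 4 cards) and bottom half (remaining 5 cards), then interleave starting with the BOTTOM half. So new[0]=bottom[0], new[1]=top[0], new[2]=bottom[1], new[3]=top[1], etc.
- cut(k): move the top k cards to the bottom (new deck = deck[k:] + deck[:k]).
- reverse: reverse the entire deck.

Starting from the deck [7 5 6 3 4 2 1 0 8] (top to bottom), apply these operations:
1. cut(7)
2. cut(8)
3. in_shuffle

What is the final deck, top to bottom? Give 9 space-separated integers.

Answer: 5 1 6 0 3 8 4 7 2

Derivation:
After op 1 (cut(7)): [0 8 7 5 6 3 4 2 1]
After op 2 (cut(8)): [1 0 8 7 5 6 3 4 2]
After op 3 (in_shuffle): [5 1 6 0 3 8 4 7 2]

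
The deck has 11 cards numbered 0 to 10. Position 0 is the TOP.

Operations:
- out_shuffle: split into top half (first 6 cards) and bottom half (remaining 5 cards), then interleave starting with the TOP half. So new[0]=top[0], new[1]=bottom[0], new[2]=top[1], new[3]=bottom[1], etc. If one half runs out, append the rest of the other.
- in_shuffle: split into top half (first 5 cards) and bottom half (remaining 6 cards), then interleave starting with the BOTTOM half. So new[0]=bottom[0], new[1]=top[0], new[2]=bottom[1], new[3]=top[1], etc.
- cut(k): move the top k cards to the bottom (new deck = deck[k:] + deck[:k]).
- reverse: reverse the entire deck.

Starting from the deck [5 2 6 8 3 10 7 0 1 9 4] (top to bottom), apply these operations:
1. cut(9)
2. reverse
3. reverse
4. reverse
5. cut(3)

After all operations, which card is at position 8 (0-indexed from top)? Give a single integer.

Answer: 1

Derivation:
After op 1 (cut(9)): [9 4 5 2 6 8 3 10 7 0 1]
After op 2 (reverse): [1 0 7 10 3 8 6 2 5 4 9]
After op 3 (reverse): [9 4 5 2 6 8 3 10 7 0 1]
After op 4 (reverse): [1 0 7 10 3 8 6 2 5 4 9]
After op 5 (cut(3)): [10 3 8 6 2 5 4 9 1 0 7]
Position 8: card 1.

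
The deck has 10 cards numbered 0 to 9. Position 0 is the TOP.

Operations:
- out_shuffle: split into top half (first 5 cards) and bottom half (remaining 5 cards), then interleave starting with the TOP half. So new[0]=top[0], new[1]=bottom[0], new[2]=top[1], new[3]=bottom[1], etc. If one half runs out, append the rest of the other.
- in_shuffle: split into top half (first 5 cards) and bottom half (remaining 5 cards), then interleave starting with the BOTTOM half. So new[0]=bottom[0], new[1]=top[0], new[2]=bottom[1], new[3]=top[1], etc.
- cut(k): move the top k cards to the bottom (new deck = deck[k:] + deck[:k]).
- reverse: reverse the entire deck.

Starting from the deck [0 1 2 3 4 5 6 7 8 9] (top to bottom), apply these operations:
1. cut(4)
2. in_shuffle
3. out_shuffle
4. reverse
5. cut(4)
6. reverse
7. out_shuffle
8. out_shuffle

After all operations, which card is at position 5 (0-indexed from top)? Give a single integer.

Answer: 0

Derivation:
After op 1 (cut(4)): [4 5 6 7 8 9 0 1 2 3]
After op 2 (in_shuffle): [9 4 0 5 1 6 2 7 3 8]
After op 3 (out_shuffle): [9 6 4 2 0 7 5 3 1 8]
After op 4 (reverse): [8 1 3 5 7 0 2 4 6 9]
After op 5 (cut(4)): [7 0 2 4 6 9 8 1 3 5]
After op 6 (reverse): [5 3 1 8 9 6 4 2 0 7]
After op 7 (out_shuffle): [5 6 3 4 1 2 8 0 9 7]
After op 8 (out_shuffle): [5 2 6 8 3 0 4 9 1 7]
Position 5: card 0.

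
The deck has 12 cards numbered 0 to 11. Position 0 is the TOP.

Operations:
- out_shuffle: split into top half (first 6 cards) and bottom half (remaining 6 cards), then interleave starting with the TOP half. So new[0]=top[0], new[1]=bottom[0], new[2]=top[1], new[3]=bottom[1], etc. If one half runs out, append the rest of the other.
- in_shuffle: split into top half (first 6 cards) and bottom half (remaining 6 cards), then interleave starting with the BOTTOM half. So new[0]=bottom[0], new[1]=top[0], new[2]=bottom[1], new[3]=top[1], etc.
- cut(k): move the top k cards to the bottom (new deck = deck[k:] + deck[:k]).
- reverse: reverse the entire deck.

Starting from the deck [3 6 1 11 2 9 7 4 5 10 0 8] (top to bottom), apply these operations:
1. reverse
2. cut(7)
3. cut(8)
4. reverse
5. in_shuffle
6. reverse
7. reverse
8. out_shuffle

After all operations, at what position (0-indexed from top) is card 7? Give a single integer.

Answer: 1

Derivation:
After op 1 (reverse): [8 0 10 5 4 7 9 2 11 1 6 3]
After op 2 (cut(7)): [2 11 1 6 3 8 0 10 5 4 7 9]
After op 3 (cut(8)): [5 4 7 9 2 11 1 6 3 8 0 10]
After op 4 (reverse): [10 0 8 3 6 1 11 2 9 7 4 5]
After op 5 (in_shuffle): [11 10 2 0 9 8 7 3 4 6 5 1]
After op 6 (reverse): [1 5 6 4 3 7 8 9 0 2 10 11]
After op 7 (reverse): [11 10 2 0 9 8 7 3 4 6 5 1]
After op 8 (out_shuffle): [11 7 10 3 2 4 0 6 9 5 8 1]
Card 7 is at position 1.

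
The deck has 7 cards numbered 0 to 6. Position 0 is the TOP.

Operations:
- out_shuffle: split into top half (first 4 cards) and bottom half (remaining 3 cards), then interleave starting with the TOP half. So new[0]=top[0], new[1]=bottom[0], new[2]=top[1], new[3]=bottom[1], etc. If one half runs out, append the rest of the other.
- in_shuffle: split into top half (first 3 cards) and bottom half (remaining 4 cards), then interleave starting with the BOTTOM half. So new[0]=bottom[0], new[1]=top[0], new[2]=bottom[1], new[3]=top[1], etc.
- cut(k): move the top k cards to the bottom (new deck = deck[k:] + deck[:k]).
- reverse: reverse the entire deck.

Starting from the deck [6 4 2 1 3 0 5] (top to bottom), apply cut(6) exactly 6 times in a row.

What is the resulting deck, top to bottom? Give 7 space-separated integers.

After op 1 (cut(6)): [5 6 4 2 1 3 0]
After op 2 (cut(6)): [0 5 6 4 2 1 3]
After op 3 (cut(6)): [3 0 5 6 4 2 1]
After op 4 (cut(6)): [1 3 0 5 6 4 2]
After op 5 (cut(6)): [2 1 3 0 5 6 4]
After op 6 (cut(6)): [4 2 1 3 0 5 6]

Answer: 4 2 1 3 0 5 6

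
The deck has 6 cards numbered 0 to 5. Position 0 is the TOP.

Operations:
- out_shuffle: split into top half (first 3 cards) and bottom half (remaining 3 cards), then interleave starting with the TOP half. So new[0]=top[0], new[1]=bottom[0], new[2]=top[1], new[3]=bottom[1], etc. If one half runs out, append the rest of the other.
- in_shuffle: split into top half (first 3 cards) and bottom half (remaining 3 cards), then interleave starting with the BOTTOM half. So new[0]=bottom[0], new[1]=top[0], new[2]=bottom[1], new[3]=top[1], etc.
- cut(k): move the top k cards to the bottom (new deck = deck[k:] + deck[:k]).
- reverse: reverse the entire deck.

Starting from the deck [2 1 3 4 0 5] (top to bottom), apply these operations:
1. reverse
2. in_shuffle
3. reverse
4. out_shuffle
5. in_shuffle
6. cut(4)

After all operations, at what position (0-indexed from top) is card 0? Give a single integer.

After op 1 (reverse): [5 0 4 3 1 2]
After op 2 (in_shuffle): [3 5 1 0 2 4]
After op 3 (reverse): [4 2 0 1 5 3]
After op 4 (out_shuffle): [4 1 2 5 0 3]
After op 5 (in_shuffle): [5 4 0 1 3 2]
After op 6 (cut(4)): [3 2 5 4 0 1]
Card 0 is at position 4.

Answer: 4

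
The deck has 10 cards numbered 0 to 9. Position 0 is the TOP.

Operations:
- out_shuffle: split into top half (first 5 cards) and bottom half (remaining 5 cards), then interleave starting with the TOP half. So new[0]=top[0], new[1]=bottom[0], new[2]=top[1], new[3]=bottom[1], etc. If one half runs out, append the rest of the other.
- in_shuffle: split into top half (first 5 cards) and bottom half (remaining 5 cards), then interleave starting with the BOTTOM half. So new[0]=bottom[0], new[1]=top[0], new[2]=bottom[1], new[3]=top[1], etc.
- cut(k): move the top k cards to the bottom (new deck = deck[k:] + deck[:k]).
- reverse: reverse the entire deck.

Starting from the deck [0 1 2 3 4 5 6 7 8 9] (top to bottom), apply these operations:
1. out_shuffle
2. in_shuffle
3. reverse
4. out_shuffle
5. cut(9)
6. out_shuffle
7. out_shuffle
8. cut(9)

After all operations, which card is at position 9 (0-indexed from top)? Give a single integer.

After op 1 (out_shuffle): [0 5 1 6 2 7 3 8 4 9]
After op 2 (in_shuffle): [7 0 3 5 8 1 4 6 9 2]
After op 3 (reverse): [2 9 6 4 1 8 5 3 0 7]
After op 4 (out_shuffle): [2 8 9 5 6 3 4 0 1 7]
After op 5 (cut(9)): [7 2 8 9 5 6 3 4 0 1]
After op 6 (out_shuffle): [7 6 2 3 8 4 9 0 5 1]
After op 7 (out_shuffle): [7 4 6 9 2 0 3 5 8 1]
After op 8 (cut(9)): [1 7 4 6 9 2 0 3 5 8]
Position 9: card 8.

Answer: 8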